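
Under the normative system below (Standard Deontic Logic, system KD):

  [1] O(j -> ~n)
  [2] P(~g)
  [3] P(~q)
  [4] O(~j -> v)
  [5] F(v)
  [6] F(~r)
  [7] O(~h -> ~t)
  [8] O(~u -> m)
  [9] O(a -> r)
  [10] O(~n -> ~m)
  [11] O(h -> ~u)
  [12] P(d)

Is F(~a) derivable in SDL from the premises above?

Premise 9 is O(a -> r); even if O(r) held, inferring O(a) would be affirming the consequent — invalid.
No other premise forces O(a). An ideal world satisfying every premise can still have ~a true, so F(~a) is not derivable.

No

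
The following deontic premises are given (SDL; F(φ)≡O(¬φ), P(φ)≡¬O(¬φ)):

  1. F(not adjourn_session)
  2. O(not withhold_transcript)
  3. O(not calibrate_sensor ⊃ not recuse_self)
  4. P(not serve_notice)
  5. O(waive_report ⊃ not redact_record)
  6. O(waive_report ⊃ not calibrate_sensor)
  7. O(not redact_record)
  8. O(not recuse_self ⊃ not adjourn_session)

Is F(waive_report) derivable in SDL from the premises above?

Premise 1 is F(not adjourn_session), i.e. O(adjourn_session).
Premise 8, O(not recuse_self ⊃ not adjourn_session), contraposes to O(adjourn_session ⊃ recuse_self); with O(adjourn_session) we get O(recuse_self).
The contrapositive of premise 3 (O(not calibrate_sensor ⊃ not recuse_self)) is O(recuse_self ⊃ calibrate_sensor), and O(recuse_self) is already established, so O(calibrate_sensor).
Premise 6, O(waive_report ⊃ not calibrate_sensor), contraposes to O(calibrate_sensor ⊃ not waive_report); with O(calibrate_sensor) we get O(not waive_report).
Premises 2, 4, 5, 7 do not contribute to this derivation.
So O(not waive_report) holds, i.e. F(waive_report). The claim follows.

Yes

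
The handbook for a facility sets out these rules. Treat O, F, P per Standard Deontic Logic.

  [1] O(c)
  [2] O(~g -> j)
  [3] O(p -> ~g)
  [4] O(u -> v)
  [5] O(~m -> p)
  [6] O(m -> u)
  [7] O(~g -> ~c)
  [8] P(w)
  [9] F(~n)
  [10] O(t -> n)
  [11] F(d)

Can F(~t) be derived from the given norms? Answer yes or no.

Premise 10 is O(t -> n); even if O(n) held, inferring O(t) would be affirming the consequent — invalid.
No other premise forces O(t). An ideal world satisfying every premise can still have ~t true, so F(~t) is not derivable.

No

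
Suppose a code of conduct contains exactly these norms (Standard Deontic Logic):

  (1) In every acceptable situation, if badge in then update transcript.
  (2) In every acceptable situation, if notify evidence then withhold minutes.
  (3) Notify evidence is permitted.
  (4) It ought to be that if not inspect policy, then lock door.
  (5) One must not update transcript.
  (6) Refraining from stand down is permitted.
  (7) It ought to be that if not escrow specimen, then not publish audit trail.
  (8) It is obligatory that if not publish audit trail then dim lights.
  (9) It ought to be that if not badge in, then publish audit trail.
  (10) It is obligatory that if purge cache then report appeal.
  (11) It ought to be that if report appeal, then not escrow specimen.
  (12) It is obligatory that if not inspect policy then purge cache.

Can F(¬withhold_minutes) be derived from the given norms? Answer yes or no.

No

Premise 2 is O(notify_evidence → withhold_minutes), but O(notify_evidence) is not derivable from the premises (the permission P(notify_evidence) asserts only ¬O(¬notify_evidence), not O(notify_evidence)), so it does not yield O(withhold_minutes).
No other premise forces O(withhold_minutes). An ideal world satisfying every premise can still have ¬withhold_minutes true, so F(¬withhold_minutes) is not derivable.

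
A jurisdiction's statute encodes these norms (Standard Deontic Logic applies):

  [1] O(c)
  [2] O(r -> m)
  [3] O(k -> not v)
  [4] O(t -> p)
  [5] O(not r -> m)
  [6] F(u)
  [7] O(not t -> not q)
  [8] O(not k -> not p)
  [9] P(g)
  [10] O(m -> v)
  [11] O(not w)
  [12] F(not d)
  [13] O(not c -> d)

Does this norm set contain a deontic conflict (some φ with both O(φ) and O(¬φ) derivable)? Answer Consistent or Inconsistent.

Consistent

Premise 13 is O(not c -> d); even if O(d) held, inferring O(not c) would be affirming the consequent — invalid.
So O(not c) is not derivable, and the apparent clash with O(c) does not arise.
A world satisfying every obligation exists (e.g. c=true, d=true, g=false, k=false, m=true, p=false, q=false, r=false, t=false, u=false, v=true, w=false); no atom is both obligatory and forbidden, so the set is consistent.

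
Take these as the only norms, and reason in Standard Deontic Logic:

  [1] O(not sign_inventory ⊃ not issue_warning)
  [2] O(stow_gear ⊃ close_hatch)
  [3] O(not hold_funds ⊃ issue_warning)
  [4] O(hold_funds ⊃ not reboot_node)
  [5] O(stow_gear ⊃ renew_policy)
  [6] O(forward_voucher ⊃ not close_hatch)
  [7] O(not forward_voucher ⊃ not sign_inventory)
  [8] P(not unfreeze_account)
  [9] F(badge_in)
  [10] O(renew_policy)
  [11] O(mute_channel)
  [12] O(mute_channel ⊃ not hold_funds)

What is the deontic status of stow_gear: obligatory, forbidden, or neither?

Premise 11 states O(mute_channel) outright.
With premise 12, O(mute_channel ⊃ not hold_funds), the K-axiom yields O(not hold_funds).
From O(not hold_funds) and premise 3, O(not hold_funds ⊃ issue_warning), we obtain O(issue_warning).
The contrapositive of premise 1 (O(not sign_inventory ⊃ not issue_warning)) is O(issue_warning ⊃ sign_inventory), and O(issue_warning) is already established, so O(sign_inventory).
The contrapositive of premise 7 (O(not forward_voucher ⊃ not sign_inventory)) is O(sign_inventory ⊃ forward_voucher), and O(sign_inventory) is already established, so O(forward_voucher).
With premise 6, O(forward_voucher ⊃ not close_hatch), the K-axiom yields O(not close_hatch).
Premise 2 is O(stow_gear ⊃ close_hatch); contrapositively O(not close_hatch ⊃ not stow_gear). Since O(not close_hatch) holds, K gives O(not stow_gear).
Premises 4, 5, 8, 9, 10 do not contribute to this derivation.
Thus O(not stow_gear), which is F(stow_gear): stow_gear is forbidden.

Forbidden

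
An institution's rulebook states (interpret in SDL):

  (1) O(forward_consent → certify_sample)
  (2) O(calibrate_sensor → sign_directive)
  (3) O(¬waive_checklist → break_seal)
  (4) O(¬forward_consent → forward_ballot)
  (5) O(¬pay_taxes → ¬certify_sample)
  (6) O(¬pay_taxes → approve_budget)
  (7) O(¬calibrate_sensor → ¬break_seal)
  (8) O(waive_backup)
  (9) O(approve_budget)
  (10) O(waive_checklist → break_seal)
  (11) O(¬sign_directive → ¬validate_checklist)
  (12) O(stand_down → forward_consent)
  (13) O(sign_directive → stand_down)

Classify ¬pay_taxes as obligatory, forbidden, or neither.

By case analysis on waive_checklist: premise 10 gives O(waive_checklist → break_seal) and premise 3 gives O(¬waive_checklist → break_seal), so O(break_seal) either way.
The contrapositive of premise 7 (O(¬calibrate_sensor → ¬break_seal)) is O(break_seal → calibrate_sensor), and O(break_seal) is already established, so O(calibrate_sensor).
With premise 2, O(calibrate_sensor → sign_directive), the K-axiom yields O(sign_directive).
Applying K to premise 13 (O(sign_directive → stand_down)) and O(sign_directive) yields O(stand_down).
Premise 12 is O(stand_down → forward_consent); since O(stand_down), deontic closure gives O(forward_consent).
Premise 1 is O(forward_consent → certify_sample); since O(forward_consent), deontic closure gives O(certify_sample).
Premise 5 is O(¬pay_taxes → ¬certify_sample); contrapositively O(certify_sample → pay_taxes). Since O(certify_sample) holds, K gives O(pay_taxes).
Premises 4, 6, 8, 9, 11 do not contribute to this derivation.
Thus O(pay_taxes), which is F(¬pay_taxes): ¬pay_taxes is forbidden.

Forbidden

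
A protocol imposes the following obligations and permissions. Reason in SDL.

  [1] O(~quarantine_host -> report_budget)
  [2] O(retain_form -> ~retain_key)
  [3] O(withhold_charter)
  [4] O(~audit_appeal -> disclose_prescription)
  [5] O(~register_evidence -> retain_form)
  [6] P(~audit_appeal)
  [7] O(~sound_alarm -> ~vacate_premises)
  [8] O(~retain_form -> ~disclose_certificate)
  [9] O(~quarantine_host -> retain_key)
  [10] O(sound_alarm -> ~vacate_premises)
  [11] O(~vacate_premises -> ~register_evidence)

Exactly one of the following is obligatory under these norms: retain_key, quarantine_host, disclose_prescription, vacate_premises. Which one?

Premises 7 and 10 are O(~sound_alarm -> ~vacate_premises) and O(sound_alarm -> ~vacate_premises); every ideal world satisfies ~sound_alarm or sound_alarm, so in either case ~vacate_premises holds — hence O(~vacate_premises).
Applying K to premise 11 (O(~vacate_premises -> ~register_evidence)) and O(~vacate_premises) yields O(~register_evidence).
With premise 5, O(~register_evidence -> retain_form), the K-axiom yields O(retain_form).
Premise 2 is O(retain_form -> ~retain_key); since O(retain_form), deontic closure gives O(~retain_key).
The contrapositive of premise 9 (O(~quarantine_host -> retain_key)) is O(~retain_key -> quarantine_host), and O(~retain_key) is already established, so O(quarantine_host).
So O(quarantine_host) holds — quarantine_host is obligatory. None of the other listed options is made obligatory by any chain of premises.

quarantine_host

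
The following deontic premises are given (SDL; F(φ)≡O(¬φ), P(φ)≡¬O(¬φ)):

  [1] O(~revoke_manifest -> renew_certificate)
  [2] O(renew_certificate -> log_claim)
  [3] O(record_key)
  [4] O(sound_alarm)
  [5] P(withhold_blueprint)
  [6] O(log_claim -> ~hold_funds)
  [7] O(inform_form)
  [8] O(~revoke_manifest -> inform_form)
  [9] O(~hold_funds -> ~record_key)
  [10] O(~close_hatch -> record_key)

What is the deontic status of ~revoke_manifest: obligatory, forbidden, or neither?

Forbidden

Premise 3 states O(record_key) outright.
The contrapositive of premise 9 (O(~hold_funds -> ~record_key)) is O(record_key -> hold_funds), and O(record_key) is already established, so O(hold_funds).
Premise 6 is O(log_claim -> ~hold_funds); contrapositively O(hold_funds -> ~log_claim). Since O(hold_funds) holds, K gives O(~log_claim).
Premise 2, O(renew_certificate -> log_claim), contraposes to O(~log_claim -> ~renew_certificate); with O(~log_claim) we get O(~renew_certificate).
The contrapositive of premise 1 (O(~revoke_manifest -> renew_certificate)) is O(~renew_certificate -> revoke_manifest), and O(~renew_certificate) is already established, so O(revoke_manifest).
Premises 4, 5, 7, 8, 10 do not contribute to this derivation.
Thus O(revoke_manifest), which is F(~revoke_manifest): ~revoke_manifest is forbidden.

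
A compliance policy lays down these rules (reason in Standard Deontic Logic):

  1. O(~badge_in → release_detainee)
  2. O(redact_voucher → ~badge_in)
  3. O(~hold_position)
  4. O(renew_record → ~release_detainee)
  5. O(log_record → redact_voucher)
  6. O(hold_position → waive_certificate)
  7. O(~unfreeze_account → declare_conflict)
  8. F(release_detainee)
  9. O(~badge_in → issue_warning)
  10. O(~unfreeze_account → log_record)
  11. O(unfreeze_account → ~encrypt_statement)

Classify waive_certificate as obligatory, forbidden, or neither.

Premise 6 is O(hold_position → waive_certificate), but O(hold_position) is not derivable from the premises, so it does not yield O(waive_certificate).
No premise or chain of K-axiom applications forces O(waive_certificate), and none forces O(~waive_certificate). So waive_certificate is neither obligatory nor forbidden under these norms.

Neither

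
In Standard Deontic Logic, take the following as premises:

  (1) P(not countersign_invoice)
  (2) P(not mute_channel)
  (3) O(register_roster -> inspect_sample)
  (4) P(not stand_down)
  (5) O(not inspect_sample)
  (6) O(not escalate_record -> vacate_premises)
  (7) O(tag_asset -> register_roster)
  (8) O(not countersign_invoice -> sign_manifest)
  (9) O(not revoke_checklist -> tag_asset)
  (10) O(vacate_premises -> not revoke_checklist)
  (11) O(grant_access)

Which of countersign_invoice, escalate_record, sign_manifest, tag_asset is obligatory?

escalate_record

Premise 5 gives O(not inspect_sample).
The contrapositive of premise 3 (O(register_roster -> inspect_sample)) is O(not inspect_sample -> not register_roster), and O(not inspect_sample) is already established, so O(not register_roster).
The contrapositive of premise 7 (O(tag_asset -> register_roster)) is O(not register_roster -> not tag_asset), and O(not register_roster) is already established, so O(not tag_asset).
Premise 9 is O(not revoke_checklist -> tag_asset); contrapositively O(not tag_asset -> revoke_checklist). Since O(not tag_asset) holds, K gives O(revoke_checklist).
The contrapositive of premise 10 (O(vacate_premises -> not revoke_checklist)) is O(revoke_checklist -> not vacate_premises), and O(revoke_checklist) is already established, so O(not vacate_premises).
Premise 6 is O(not escalate_record -> vacate_premises); contrapositively O(not vacate_premises -> escalate_record). Since O(not vacate_premises) holds, K gives O(escalate_record).
So O(escalate_record) holds — escalate_record is obligatory. None of the other listed options is made obligatory by any chain of premises.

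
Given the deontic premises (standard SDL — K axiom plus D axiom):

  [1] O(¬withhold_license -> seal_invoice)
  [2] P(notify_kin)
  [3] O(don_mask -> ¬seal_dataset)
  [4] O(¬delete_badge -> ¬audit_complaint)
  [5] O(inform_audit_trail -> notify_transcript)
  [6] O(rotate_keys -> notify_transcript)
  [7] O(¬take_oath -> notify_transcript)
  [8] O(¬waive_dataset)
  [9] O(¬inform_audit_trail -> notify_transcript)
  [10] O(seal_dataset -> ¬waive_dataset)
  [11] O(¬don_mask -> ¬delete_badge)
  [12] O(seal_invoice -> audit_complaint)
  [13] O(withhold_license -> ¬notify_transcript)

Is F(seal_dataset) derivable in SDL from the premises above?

Premises 5 and 9 are O(inform_audit_trail -> notify_transcript) and O(¬inform_audit_trail -> notify_transcript); every ideal world satisfies inform_audit_trail or ¬inform_audit_trail, so in either case notify_transcript holds — hence O(notify_transcript).
The contrapositive of premise 13 (O(withhold_license -> ¬notify_transcript)) is O(notify_transcript -> ¬withhold_license), and O(notify_transcript) is already established, so O(¬withhold_license).
Applying K to premise 1 (O(¬withhold_license -> seal_invoice)) and O(¬withhold_license) yields O(seal_invoice).
From O(seal_invoice) and premise 12, O(seal_invoice -> audit_complaint), we obtain O(audit_complaint).
Premise 4 is O(¬delete_badge -> ¬audit_complaint); contrapositively O(audit_complaint -> delete_badge). Since O(audit_complaint) holds, K gives O(delete_badge).
Premise 11, O(¬don_mask -> ¬delete_badge), contraposes to O(delete_badge -> don_mask); with O(delete_badge) we get O(don_mask).
From O(don_mask) and premise 3, O(don_mask -> ¬seal_dataset), we obtain O(¬seal_dataset).
Premises 2, 6, 7, 8, 10 do not contribute to this derivation.
So O(¬seal_dataset) holds, i.e. F(seal_dataset). The claim follows.

Yes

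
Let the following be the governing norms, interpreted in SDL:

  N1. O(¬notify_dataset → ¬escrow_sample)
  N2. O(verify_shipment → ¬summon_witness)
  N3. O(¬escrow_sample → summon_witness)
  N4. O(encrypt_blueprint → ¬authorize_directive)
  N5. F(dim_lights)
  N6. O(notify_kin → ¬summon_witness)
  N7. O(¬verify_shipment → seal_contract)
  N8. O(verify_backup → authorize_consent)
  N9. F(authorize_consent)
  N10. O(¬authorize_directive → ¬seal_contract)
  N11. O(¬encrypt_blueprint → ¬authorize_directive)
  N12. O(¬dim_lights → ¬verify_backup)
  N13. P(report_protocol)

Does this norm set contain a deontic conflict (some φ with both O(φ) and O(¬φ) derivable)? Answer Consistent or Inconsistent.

Consistent

Premise 8 is O(verify_backup → authorize_consent), but O(verify_backup) is not derivable from the premises, so it does not yield O(authorize_consent).
So O(authorize_consent) is not derivable, and the apparent clash with O(¬authorize_consent) does not arise.
A world satisfying every obligation exists (e.g. authorize_consent=false, authorize_directive=false, dim_lights=false, encrypt_blueprint=false, escrow_sample=true, notify_dataset=true, notify_kin=false, report_protocol=false, seal_contract=false, summon_witness=false, verify_backup=false, verify_shipment=true); no atom is both obligatory and forbidden, so the set is consistent.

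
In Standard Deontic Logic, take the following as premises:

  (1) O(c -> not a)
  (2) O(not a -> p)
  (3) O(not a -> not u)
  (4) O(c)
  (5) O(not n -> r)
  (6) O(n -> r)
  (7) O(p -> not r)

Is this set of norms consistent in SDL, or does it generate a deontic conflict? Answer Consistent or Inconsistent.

Inconsistent

By case analysis on n: premise 6 gives O(n -> r) and premise 5 gives O(not n -> r), so O(r) either way.
Premise 7 is O(p -> not r); contrapositively O(r -> not p). Since O(r) holds, K gives O(not p).
Premise 2, O(not a -> p), contraposes to O(not p -> a); with O(not p) we get O(a).
The contrapositive of premise 1 (O(c -> not a)) is O(a -> not c), and O(a) is already established, so O(not c).
Yet premise 4 states O(c).
We now have both O(not c) and O(c) — c is simultaneously obligatory and forbidden, violating the D-axiom.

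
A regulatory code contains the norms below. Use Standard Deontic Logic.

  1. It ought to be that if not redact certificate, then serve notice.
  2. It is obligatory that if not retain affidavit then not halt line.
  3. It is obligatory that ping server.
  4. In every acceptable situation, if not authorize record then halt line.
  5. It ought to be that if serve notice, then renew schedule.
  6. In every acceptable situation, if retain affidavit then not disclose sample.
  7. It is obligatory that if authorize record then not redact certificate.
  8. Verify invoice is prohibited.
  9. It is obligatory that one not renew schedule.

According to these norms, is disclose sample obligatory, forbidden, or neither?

From premise 9 we have O(¬renew_schedule).
Premise 5 is O(serve_notice → renew_schedule); contrapositively O(¬renew_schedule → ¬serve_notice). Since O(¬renew_schedule) holds, K gives O(¬serve_notice).
Premise 1 is O(¬redact_certificate → serve_notice); contrapositively O(¬serve_notice → redact_certificate). Since O(¬serve_notice) holds, K gives O(redact_certificate).
Premise 7 is O(authorize_record → ¬redact_certificate); contrapositively O(redact_certificate → ¬authorize_record). Since O(redact_certificate) holds, K gives O(¬authorize_record).
With premise 4, O(¬authorize_record → halt_line), the K-axiom yields O(halt_line).
The contrapositive of premise 2 (O(¬retain_affidavit → ¬halt_line)) is O(halt_line → retain_affidavit), and O(halt_line) is already established, so O(retain_affidavit).
From O(retain_affidavit) and premise 6, O(retain_affidavit → ¬disclose_sample), we obtain O(¬disclose_sample).
Premises 3, 8 do not contribute to this derivation.
Thus O(¬disclose_sample), which is F(disclose_sample): disclose_sample is forbidden.

Forbidden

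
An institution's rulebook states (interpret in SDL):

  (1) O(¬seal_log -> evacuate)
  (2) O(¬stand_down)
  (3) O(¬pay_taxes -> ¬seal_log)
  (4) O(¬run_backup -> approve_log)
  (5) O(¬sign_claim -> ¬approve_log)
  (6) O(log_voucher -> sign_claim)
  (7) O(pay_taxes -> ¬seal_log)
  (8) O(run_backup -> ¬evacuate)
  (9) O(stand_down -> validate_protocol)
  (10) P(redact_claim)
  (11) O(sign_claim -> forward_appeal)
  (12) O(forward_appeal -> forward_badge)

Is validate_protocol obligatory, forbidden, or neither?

Neither

Premise 9 is O(stand_down -> validate_protocol), but O(stand_down) is not derivable from the premises, so it does not yield O(validate_protocol).
No premise or chain of K-axiom applications forces O(validate_protocol), and none forces O(¬validate_protocol). So validate_protocol is neither obligatory nor forbidden under these norms.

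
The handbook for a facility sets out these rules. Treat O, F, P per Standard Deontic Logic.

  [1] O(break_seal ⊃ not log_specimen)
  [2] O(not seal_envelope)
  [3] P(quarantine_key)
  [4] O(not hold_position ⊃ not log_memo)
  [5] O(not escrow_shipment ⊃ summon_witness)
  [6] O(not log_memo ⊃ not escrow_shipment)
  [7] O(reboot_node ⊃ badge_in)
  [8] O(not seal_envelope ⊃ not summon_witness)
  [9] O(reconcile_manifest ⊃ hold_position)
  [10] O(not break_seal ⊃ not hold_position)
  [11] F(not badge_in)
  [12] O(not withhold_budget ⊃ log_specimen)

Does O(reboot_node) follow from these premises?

No

Premise 7 is O(reboot_node ⊃ badge_in); even if O(badge_in) held, inferring O(reboot_node) would be affirming the consequent — invalid.
No other premise forces O(reboot_node). An ideal world satisfying every premise can still have reboot_node false, so O(reboot_node) is not derivable.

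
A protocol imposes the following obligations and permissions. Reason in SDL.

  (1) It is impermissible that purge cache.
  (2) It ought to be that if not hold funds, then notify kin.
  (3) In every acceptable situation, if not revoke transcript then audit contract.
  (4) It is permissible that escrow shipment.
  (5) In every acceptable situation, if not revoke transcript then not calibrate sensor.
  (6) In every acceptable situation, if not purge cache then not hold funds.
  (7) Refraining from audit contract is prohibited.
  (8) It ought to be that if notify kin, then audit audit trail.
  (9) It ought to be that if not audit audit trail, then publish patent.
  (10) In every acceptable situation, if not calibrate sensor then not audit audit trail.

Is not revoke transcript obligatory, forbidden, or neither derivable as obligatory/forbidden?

Forbidden

Premise 1 is F(purge_cache), i.e. O(¬purge_cache).
With premise 6, O(¬purge_cache → ¬hold_funds), the K-axiom yields O(¬hold_funds).
From O(¬hold_funds) and premise 2, O(¬hold_funds → notify_kin), we obtain O(notify_kin).
With premise 8, O(notify_kin → audit_audit_trail), the K-axiom yields O(audit_audit_trail).
Premise 10, O(¬calibrate_sensor → ¬audit_audit_trail), contraposes to O(audit_audit_trail → calibrate_sensor); with O(audit_audit_trail) we get O(calibrate_sensor).
Premise 5, O(¬revoke_transcript → ¬calibrate_sensor), contraposes to O(calibrate_sensor → revoke_transcript); with O(calibrate_sensor) we get O(revoke_transcript).
Premises 3, 4, 7, 9 do not contribute to this derivation.
Thus O(revoke_transcript), which is F(¬revoke_transcript): ¬revoke_transcript is forbidden.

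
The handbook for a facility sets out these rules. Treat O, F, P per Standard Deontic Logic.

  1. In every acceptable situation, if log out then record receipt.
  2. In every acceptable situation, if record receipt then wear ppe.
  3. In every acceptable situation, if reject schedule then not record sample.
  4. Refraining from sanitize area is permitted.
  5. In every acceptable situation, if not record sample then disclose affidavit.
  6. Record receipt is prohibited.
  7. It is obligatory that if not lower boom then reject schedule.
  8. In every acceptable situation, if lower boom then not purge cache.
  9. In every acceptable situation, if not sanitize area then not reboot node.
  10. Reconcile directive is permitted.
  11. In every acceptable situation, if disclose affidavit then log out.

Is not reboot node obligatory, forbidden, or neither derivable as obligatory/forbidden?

Neither

Premise 9 is O(¬sanitize_area → ¬reboot_node), but O(¬sanitize_area) is not derivable from the premises (the permission P(¬sanitize_area) asserts only ¬O(sanitize_area), not O(¬sanitize_area)), so it does not yield O(¬reboot_node).
No premise or chain of K-axiom applications forces O(¬reboot_node), and none forces O(reboot_node). So ¬reboot_node is neither obligatory nor forbidden under these norms.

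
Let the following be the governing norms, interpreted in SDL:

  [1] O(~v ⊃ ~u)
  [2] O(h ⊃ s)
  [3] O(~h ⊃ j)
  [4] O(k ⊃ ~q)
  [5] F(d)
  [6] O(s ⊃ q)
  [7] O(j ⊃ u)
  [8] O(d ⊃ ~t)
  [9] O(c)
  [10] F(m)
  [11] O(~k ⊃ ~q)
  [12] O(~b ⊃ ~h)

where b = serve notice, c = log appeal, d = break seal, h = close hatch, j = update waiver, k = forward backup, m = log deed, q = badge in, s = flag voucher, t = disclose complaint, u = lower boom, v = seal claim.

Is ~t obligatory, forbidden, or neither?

Neither

Premise 8 is O(d ⊃ ~t), but O(d) is not derivable from the premises, so it does not yield O(~t).
No premise or chain of K-axiom applications forces O(~t), and none forces O(t). So ~t is neither obligatory nor forbidden under these norms.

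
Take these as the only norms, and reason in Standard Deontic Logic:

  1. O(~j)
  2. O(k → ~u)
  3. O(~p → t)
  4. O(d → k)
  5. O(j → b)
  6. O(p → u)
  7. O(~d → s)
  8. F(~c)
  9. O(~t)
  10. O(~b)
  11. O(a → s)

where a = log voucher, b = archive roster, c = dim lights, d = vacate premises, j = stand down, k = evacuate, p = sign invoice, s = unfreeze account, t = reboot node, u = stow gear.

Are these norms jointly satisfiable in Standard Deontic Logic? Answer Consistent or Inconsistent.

Consistent

Premise 5 is O(j → b), but O(j) is not derivable from the premises, so it does not yield O(b).
So O(b) is not derivable, and the apparent clash with O(~b) does not arise.
A world satisfying every obligation exists (e.g. a=false, b=false, c=true, d=false, j=false, k=false, p=true, s=true, t=false, u=true); no atom is both obligatory and forbidden, so the set is consistent.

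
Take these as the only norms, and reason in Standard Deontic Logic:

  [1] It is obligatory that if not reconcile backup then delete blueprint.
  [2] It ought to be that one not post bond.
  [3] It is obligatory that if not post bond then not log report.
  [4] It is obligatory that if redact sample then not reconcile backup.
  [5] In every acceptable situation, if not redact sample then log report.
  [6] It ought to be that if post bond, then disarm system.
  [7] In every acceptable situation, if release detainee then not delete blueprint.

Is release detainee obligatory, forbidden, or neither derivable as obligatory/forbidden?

Forbidden

From premise 2 we have O(¬post_bond).
Premise 3 is O(¬post_bond → ¬log_report); since O(¬post_bond), deontic closure gives O(¬log_report).
The contrapositive of premise 5 (O(¬redact_sample → log_report)) is O(¬log_report → redact_sample), and O(¬log_report) is already established, so O(redact_sample).
Applying K to premise 4 (O(redact_sample → ¬reconcile_backup)) and O(redact_sample) yields O(¬reconcile_backup).
Premise 1 is O(¬reconcile_backup → delete_blueprint); since O(¬reconcile_backup), deontic closure gives O(delete_blueprint).
Premise 7 is O(release_detainee → ¬delete_blueprint); contrapositively O(delete_blueprint → ¬release_detainee). Since O(delete_blueprint) holds, K gives O(¬release_detainee).
Premise 6 does not contribute to this derivation.
Thus O(¬release_detainee), which is F(release_detainee): release_detainee is forbidden.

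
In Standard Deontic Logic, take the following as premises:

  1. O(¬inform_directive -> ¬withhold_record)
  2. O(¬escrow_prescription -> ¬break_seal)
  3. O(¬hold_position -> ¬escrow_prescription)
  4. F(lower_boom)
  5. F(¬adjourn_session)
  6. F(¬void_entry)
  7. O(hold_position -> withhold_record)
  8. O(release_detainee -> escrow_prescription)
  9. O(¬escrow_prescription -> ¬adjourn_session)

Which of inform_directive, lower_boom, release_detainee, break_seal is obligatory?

inform_directive

Premise 5 is F(¬adjourn_session), i.e. O(adjourn_session).
Premise 9 is O(¬escrow_prescription -> ¬adjourn_session); contrapositively O(adjourn_session -> escrow_prescription). Since O(adjourn_session) holds, K gives O(escrow_prescription).
Premise 3 is O(¬hold_position -> ¬escrow_prescription); contrapositively O(escrow_prescription -> hold_position). Since O(escrow_prescription) holds, K gives O(hold_position).
With premise 7, O(hold_position -> withhold_record), the K-axiom yields O(withhold_record).
The contrapositive of premise 1 (O(¬inform_directive -> ¬withhold_record)) is O(withhold_record -> inform_directive), and O(withhold_record) is already established, so O(inform_directive).
So O(inform_directive) holds — inform_directive is obligatory. None of the other listed options is made obligatory by any chain of premises.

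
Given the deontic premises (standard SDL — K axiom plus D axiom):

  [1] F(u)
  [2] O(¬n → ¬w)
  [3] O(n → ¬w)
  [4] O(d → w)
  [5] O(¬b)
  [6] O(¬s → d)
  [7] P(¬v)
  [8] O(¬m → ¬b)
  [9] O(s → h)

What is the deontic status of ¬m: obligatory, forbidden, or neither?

Premise 8 is O(¬m → ¬b); even if O(¬b) held, inferring O(¬m) would be affirming the consequent — invalid.
No premise or chain of K-axiom applications forces O(¬m), and none forces O(m). So ¬m is neither obligatory nor forbidden under these norms.

Neither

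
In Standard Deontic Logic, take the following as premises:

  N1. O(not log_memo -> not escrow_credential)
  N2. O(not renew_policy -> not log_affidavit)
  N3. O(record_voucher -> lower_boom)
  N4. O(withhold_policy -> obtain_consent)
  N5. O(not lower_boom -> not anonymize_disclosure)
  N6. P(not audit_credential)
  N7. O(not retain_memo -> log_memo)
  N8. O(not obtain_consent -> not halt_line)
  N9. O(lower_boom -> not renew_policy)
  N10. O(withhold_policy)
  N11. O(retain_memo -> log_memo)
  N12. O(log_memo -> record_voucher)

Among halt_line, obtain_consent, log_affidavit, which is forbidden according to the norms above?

By case analysis on not retain_memo: premise 7 gives O(not retain_memo -> log_memo) and premise 11 gives O(retain_memo -> log_memo), so O(log_memo) either way.
From O(log_memo) and premise 12, O(log_memo -> record_voucher), we obtain O(record_voucher).
Applying K to premise 3 (O(record_voucher -> lower_boom)) and O(record_voucher) yields O(lower_boom).
With premise 9, O(lower_boom -> not renew_policy), the K-axiom yields O(not renew_policy).
With premise 2, O(not renew_policy -> not log_affidavit), the K-axiom yields O(not log_affidavit).
So O(not log_affidavit) holds, i.e. log_affidavit is forbidden. None of the other listed options is forbidden under the premises.

log_affidavit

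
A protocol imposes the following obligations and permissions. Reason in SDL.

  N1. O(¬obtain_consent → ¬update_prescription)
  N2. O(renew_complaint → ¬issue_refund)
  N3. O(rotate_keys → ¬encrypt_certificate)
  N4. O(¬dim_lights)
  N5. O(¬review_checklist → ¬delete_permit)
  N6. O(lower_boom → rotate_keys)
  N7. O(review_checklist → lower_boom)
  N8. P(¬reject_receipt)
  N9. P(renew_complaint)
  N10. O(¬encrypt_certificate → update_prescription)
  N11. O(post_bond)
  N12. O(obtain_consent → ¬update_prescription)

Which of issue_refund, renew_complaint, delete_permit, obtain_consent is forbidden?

delete_permit

Premises 12 and 1 are O(obtain_consent → ¬update_prescription) and O(¬obtain_consent → ¬update_prescription); every ideal world satisfies obtain_consent or ¬obtain_consent, so in either case ¬update_prescription holds — hence O(¬update_prescription).
Premise 10 is O(¬encrypt_certificate → update_prescription); contrapositively O(¬update_prescription → encrypt_certificate). Since O(¬update_prescription) holds, K gives O(encrypt_certificate).
Premise 3, O(rotate_keys → ¬encrypt_certificate), contraposes to O(encrypt_certificate → ¬rotate_keys); with O(encrypt_certificate) we get O(¬rotate_keys).
Premise 6 is O(lower_boom → rotate_keys); contrapositively O(¬rotate_keys → ¬lower_boom). Since O(¬rotate_keys) holds, K gives O(¬lower_boom).
The contrapositive of premise 7 (O(review_checklist → lower_boom)) is O(¬lower_boom → ¬review_checklist), and O(¬lower_boom) is already established, so O(¬review_checklist).
With premise 5, O(¬review_checklist → ¬delete_permit), the K-axiom yields O(¬delete_permit).
So O(¬delete_permit) holds, i.e. delete_permit is forbidden. None of the other listed options is forbidden under the premises.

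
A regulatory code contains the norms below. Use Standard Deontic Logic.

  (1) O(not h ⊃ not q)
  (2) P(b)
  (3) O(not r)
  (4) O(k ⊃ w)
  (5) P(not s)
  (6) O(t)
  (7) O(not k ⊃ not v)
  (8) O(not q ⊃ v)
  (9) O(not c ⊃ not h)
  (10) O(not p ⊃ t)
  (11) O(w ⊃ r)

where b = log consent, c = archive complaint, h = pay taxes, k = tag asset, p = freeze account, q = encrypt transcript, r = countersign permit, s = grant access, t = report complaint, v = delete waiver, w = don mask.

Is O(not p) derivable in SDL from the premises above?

Premise 10 is O(not p ⊃ t); even if O(t) held, inferring O(not p) would be affirming the consequent — invalid.
No other premise forces O(not p). An ideal world satisfying every premise can still have not p false, so O(not p) is not derivable.

No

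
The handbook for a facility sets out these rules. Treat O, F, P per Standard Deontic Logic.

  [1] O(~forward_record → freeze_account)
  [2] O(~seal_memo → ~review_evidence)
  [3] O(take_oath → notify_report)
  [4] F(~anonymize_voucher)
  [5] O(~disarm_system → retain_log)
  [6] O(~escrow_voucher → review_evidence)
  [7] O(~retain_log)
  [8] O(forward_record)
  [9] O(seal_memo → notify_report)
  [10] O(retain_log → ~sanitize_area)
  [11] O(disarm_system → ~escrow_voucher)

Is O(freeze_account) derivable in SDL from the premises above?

No

Premise 1 is O(~forward_record → freeze_account), but O(~forward_record) is not derivable from the premises, so it does not yield O(freeze_account).
No other premise forces O(freeze_account). An ideal world satisfying every premise can still have freeze_account false, so O(freeze_account) is not derivable.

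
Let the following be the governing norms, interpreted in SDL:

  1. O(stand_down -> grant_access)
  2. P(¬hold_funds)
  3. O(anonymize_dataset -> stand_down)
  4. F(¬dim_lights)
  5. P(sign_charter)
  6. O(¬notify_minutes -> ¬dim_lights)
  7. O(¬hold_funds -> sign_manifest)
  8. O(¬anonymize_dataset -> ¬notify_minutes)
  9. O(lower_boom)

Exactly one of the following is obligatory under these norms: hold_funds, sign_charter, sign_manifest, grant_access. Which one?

F(¬dim_lights) at premise 4 means O(dim_lights).
The contrapositive of premise 6 (O(¬notify_minutes -> ¬dim_lights)) is O(dim_lights -> notify_minutes), and O(dim_lights) is already established, so O(notify_minutes).
Premise 8, O(¬anonymize_dataset -> ¬notify_minutes), contraposes to O(notify_minutes -> anonymize_dataset); with O(notify_minutes) we get O(anonymize_dataset).
Premise 3 is O(anonymize_dataset -> stand_down); since O(anonymize_dataset), deontic closure gives O(stand_down).
Applying K to premise 1 (O(stand_down -> grant_access)) and O(stand_down) yields O(grant_access).
So O(grant_access) holds — grant_access is obligatory. None of the other listed options is made obligatory by any chain of premises.

grant_access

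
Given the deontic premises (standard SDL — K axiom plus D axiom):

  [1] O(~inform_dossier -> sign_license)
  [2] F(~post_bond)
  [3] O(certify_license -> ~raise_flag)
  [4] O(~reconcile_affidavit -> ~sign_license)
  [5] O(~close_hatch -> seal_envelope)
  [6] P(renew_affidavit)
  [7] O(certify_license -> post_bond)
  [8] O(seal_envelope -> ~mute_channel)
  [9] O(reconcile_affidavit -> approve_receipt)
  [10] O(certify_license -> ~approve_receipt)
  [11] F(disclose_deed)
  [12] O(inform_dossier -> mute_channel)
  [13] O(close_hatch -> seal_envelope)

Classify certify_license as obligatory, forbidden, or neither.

Premises 5 and 13 cover both cases: O(~close_hatch -> seal_envelope) and O(close_hatch -> seal_envelope). Since ~close_hatch ∨ close_hatch is a tautology, O(seal_envelope) follows.
From O(seal_envelope) and premise 8, O(seal_envelope -> ~mute_channel), we obtain O(~mute_channel).
Premise 12, O(inform_dossier -> mute_channel), contraposes to O(~mute_channel -> ~inform_dossier); with O(~mute_channel) we get O(~inform_dossier).
With premise 1, O(~inform_dossier -> sign_license), the K-axiom yields O(sign_license).
Premise 4, O(~reconcile_affidavit -> ~sign_license), contraposes to O(sign_license -> reconcile_affidavit); with O(sign_license) we get O(reconcile_affidavit).
From O(reconcile_affidavit) and premise 9, O(reconcile_affidavit -> approve_receipt), we obtain O(approve_receipt).
Premise 10 is O(certify_license -> ~approve_receipt); contrapositively O(approve_receipt -> ~certify_license). Since O(approve_receipt) holds, K gives O(~certify_license).
Premises 2, 3, 6, 7, 11 do not contribute to this derivation.
Thus O(~certify_license), which is F(certify_license): certify_license is forbidden.

Forbidden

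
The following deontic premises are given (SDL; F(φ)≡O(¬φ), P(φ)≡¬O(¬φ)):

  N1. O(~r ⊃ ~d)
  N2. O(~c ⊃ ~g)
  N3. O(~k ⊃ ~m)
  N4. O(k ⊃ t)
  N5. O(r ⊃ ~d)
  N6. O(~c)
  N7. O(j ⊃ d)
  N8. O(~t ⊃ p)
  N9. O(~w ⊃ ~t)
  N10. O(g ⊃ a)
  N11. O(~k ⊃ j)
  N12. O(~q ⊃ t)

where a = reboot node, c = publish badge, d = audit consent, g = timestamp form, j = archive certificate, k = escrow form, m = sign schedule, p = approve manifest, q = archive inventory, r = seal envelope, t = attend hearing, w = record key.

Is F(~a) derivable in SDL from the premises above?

No

Premise 10 is O(g ⊃ a), but O(g) is not derivable from the premises, so it does not yield O(a).
No other premise forces O(a). An ideal world satisfying every premise can still have ~a true, so F(~a) is not derivable.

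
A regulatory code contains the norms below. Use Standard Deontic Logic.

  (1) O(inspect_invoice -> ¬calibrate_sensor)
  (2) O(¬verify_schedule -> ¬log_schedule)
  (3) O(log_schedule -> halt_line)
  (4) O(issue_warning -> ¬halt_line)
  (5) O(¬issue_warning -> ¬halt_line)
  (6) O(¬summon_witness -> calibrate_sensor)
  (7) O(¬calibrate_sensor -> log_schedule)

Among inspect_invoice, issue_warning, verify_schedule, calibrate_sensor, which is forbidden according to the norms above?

inspect_invoice

Premises 5 and 4 cover both cases: O(¬issue_warning -> ¬halt_line) and O(issue_warning -> ¬halt_line). Since ¬issue_warning ∨ issue_warning is a tautology, O(¬halt_line) follows.
The contrapositive of premise 3 (O(log_schedule -> halt_line)) is O(¬halt_line -> ¬log_schedule), and O(¬halt_line) is already established, so O(¬log_schedule).
Premise 7 is O(¬calibrate_sensor -> log_schedule); contrapositively O(¬log_schedule -> calibrate_sensor). Since O(¬log_schedule) holds, K gives O(calibrate_sensor).
Premise 1 is O(inspect_invoice -> ¬calibrate_sensor); contrapositively O(calibrate_sensor -> ¬inspect_invoice). Since O(calibrate_sensor) holds, K gives O(¬inspect_invoice).
So O(¬inspect_invoice) holds, i.e. inspect_invoice is forbidden. None of the other listed options is forbidden under the premises.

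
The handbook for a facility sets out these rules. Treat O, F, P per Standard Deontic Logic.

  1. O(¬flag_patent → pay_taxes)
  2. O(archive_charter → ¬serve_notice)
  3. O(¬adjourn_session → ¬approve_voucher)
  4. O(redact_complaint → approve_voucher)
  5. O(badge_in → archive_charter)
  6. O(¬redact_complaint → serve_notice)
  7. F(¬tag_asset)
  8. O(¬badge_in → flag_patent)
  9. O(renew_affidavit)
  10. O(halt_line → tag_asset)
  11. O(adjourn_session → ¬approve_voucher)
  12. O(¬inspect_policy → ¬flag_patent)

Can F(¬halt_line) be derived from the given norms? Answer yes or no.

Premise 10 is O(halt_line → tag_asset); even if O(tag_asset) held, inferring O(halt_line) would be affirming the consequent — invalid.
No other premise forces O(halt_line). An ideal world satisfying every premise can still have ¬halt_line true, so F(¬halt_line) is not derivable.

No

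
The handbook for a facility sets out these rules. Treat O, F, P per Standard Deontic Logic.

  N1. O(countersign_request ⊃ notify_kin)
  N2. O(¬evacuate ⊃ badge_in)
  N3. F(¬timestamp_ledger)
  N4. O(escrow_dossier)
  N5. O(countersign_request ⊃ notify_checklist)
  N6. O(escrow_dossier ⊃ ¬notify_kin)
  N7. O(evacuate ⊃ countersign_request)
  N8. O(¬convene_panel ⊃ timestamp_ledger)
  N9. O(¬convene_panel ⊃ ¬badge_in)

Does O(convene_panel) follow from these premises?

Premise 4 states O(escrow_dossier) outright.
With premise 6, O(escrow_dossier ⊃ ¬notify_kin), the K-axiom yields O(¬notify_kin).
The contrapositive of premise 1 (O(countersign_request ⊃ notify_kin)) is O(¬notify_kin ⊃ ¬countersign_request), and O(¬notify_kin) is already established, so O(¬countersign_request).
Premise 7 is O(evacuate ⊃ countersign_request); contrapositively O(¬countersign_request ⊃ ¬evacuate). Since O(¬countersign_request) holds, K gives O(¬evacuate).
With premise 2, O(¬evacuate ⊃ badge_in), the K-axiom yields O(badge_in).
Premise 9 is O(¬convene_panel ⊃ ¬badge_in); contrapositively O(badge_in ⊃ convene_panel). Since O(badge_in) holds, K gives O(convene_panel).
Premises 3, 5, 8 do not contribute to this derivation.
So O(convene_panel) follows.

Yes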